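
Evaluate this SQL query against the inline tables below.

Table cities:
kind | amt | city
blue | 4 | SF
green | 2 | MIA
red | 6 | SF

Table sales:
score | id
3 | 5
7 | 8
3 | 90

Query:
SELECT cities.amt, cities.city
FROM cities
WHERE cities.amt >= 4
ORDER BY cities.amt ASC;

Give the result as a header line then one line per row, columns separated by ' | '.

== RESULT ==
cities.amt | cities.city
4 | SF
6 | SF

Derivation:
After WHERE (2 rows):
cities.kind | cities.amt | cities.city
blue | 4 | SF
red | 6 | SF
After SELECT (2 rows):
cities.amt | cities.city
4 | SF
6 | SF
After ORDER BY (2 rows):
cities.amt | cities.city
4 | SF
6 | SF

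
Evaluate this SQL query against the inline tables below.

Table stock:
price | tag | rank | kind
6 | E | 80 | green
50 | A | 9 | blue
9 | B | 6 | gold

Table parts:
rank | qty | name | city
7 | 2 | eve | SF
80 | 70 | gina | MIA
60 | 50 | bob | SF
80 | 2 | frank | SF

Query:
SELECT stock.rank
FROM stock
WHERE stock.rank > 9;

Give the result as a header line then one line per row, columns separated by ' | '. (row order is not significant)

== RESULT ==
stock.rank
80

Derivation:
After WHERE (1 rows):
stock.price | stock.tag | stock.rank | stock.kind
6 | E | 80 | green
After SELECT (1 rows):
stock.rank
80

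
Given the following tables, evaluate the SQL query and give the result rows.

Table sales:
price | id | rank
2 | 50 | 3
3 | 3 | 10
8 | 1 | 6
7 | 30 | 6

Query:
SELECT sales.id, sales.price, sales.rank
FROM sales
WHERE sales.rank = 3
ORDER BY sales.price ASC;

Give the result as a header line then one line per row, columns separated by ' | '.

== RESULT ==
sales.id | sales.price | sales.rank
50 | 2 | 3

Derivation:
After WHERE (1 rows):
sales.price | sales.id | sales.rank
2 | 50 | 3
After SELECT (1 rows):
sales.id | sales.price | sales.rank
50 | 2 | 3
After ORDER BY (1 rows):
sales.id | sales.price | sales.rank
50 | 2 | 3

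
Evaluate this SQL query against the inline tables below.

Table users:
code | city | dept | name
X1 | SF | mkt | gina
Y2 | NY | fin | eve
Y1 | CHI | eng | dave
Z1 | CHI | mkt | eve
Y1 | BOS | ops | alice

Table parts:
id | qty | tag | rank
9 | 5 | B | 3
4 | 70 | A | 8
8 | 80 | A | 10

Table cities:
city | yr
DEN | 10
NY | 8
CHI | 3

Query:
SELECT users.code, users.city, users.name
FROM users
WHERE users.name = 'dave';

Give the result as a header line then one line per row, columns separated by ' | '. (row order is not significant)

After WHERE (1 rows):
users.code | users.city | users.dept | users.name
Y1 | CHI | eng | dave
After SELECT (1 rows):
users.code | users.city | users.name
Y1 | CHI | dave

== RESULT ==
users.code | users.city | users.name
Y1 | CHI | dave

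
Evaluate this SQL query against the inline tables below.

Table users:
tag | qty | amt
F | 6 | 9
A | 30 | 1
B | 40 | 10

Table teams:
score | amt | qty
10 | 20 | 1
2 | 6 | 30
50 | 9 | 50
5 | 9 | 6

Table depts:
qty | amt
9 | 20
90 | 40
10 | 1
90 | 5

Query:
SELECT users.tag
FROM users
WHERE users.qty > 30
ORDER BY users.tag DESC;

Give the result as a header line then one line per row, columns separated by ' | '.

After WHERE (1 rows):
users.tag | users.qty | users.amt
B | 40 | 10
After SELECT (1 rows):
users.tag
B
After ORDER BY (1 rows):
users.tag
B

== RESULT ==
users.tag
B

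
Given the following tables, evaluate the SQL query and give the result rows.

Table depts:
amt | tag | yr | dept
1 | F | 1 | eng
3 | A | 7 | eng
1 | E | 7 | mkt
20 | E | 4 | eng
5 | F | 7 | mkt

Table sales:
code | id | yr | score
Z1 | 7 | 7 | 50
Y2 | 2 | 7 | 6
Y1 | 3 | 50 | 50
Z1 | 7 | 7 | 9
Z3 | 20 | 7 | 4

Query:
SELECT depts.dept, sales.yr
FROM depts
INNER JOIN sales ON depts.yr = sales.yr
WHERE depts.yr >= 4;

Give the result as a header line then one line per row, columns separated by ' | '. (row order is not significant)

After JOIN sales (12 rows):
depts.amt | depts.tag | depts.yr | depts.dept | sales.code | sales.id | sales.yr | sales.score
3 | A | 7 | eng | Z1 | 7 | 7 | 50
3 | A | 7 | eng | Y2 | 2 | 7 | 6
3 | A | 7 | eng | Z1 | 7 | 7 | 9
3 | A | 7 | eng | Z3 | 20 | 7 | 4
1 | E | 7 | mkt | Z1 | 7 | 7 | 50
1 | E | 7 | mkt | Y2 | 2 | 7 | 6
1 | E | 7 | mkt | Z1 | 7 | 7 | 9
1 | E | 7 | mkt | Z3 | 20 | 7 | 4
5 | F | 7 | mkt | Z1 | 7 | 7 | 50
5 | F | 7 | mkt | Y2 | 2 | 7 | 6
5 | F | 7 | mkt | Z1 | 7 | 7 | 9
5 | F | 7 | mkt | Z3 | 20 | 7 | 4
After WHERE (12 rows):
depts.amt | depts.tag | depts.yr | depts.dept | sales.code | sales.id | sales.yr | sales.score
3 | A | 7 | eng | Z1 | 7 | 7 | 50
3 | A | 7 | eng | Y2 | 2 | 7 | 6
3 | A | 7 | eng | Z1 | 7 | 7 | 9
3 | A | 7 | eng | Z3 | 20 | 7 | 4
1 | E | 7 | mkt | Z1 | 7 | 7 | 50
1 | E | 7 | mkt | Y2 | 2 | 7 | 6
1 | E | 7 | mkt | Z1 | 7 | 7 | 9
1 | E | 7 | mkt | Z3 | 20 | 7 | 4
5 | F | 7 | mkt | Z1 | 7 | 7 | 50
5 | F | 7 | mkt | Y2 | 2 | 7 | 6
5 | F | 7 | mkt | Z1 | 7 | 7 | 9
5 | F | 7 | mkt | Z3 | 20 | 7 | 4
After SELECT (12 rows):
depts.dept | sales.yr
eng | 7
eng | 7
eng | 7
eng | 7
mkt | 7
mkt | 7
mkt | 7
mkt | 7
mkt | 7
mkt | 7
mkt | 7
mkt | 7

== RESULT ==
depts.dept | sales.yr
eng | 7
eng | 7
eng | 7
eng | 7
mkt | 7
mkt | 7
mkt | 7
mkt | 7
mkt | 7
mkt | 7
mkt | 7
mkt | 7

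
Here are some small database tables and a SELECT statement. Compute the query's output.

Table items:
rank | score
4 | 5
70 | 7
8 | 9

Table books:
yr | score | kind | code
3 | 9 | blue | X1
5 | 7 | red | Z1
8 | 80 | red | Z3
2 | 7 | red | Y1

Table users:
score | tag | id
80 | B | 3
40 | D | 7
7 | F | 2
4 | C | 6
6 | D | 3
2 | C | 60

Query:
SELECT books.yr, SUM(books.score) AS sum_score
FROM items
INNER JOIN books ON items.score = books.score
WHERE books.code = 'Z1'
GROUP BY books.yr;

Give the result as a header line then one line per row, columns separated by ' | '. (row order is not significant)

== RESULT ==
books.yr | sum_score
5 | 7

Derivation:
After JOIN books (3 rows):
items.rank | items.score | books.yr | books.score | books.kind | books.code
70 | 7 | 5 | 7 | red | Z1
70 | 7 | 2 | 7 | red | Y1
8 | 9 | 3 | 9 | blue | X1
After WHERE (1 rows):
items.rank | items.score | books.yr | books.score | books.kind | books.code
70 | 7 | 5 | 7 | red | Z1
After GROUP BY (1 rows):
books.yr | sum_score
5 | 7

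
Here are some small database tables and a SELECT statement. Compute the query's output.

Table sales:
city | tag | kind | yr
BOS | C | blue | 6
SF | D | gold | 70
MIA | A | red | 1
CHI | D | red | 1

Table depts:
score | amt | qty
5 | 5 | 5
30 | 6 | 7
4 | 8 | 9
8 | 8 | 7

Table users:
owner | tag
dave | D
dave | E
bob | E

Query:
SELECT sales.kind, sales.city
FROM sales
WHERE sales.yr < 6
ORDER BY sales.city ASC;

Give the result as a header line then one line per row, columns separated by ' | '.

After WHERE (2 rows):
sales.city | sales.tag | sales.kind | sales.yr
MIA | A | red | 1
CHI | D | red | 1
After SELECT (2 rows):
sales.kind | sales.city
red | MIA
red | CHI
After ORDER BY (2 rows):
sales.kind | sales.city
red | CHI
red | MIA

== RESULT ==
sales.kind | sales.city
red | CHI
red | MIA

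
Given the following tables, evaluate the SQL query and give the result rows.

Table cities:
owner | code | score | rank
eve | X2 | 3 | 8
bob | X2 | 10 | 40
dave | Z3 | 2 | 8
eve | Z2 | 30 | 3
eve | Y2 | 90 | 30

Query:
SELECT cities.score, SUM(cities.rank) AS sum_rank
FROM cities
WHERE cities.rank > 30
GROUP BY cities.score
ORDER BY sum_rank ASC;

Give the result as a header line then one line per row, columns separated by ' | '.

== RESULT ==
cities.score | sum_rank
10 | 40

Derivation:
After WHERE (1 rows):
cities.owner | cities.code | cities.score | cities.rank
bob | X2 | 10 | 40
After GROUP BY (1 rows):
cities.score | sum_rank
10 | 40
After ORDER BY (1 rows):
cities.score | sum_rank
10 | 40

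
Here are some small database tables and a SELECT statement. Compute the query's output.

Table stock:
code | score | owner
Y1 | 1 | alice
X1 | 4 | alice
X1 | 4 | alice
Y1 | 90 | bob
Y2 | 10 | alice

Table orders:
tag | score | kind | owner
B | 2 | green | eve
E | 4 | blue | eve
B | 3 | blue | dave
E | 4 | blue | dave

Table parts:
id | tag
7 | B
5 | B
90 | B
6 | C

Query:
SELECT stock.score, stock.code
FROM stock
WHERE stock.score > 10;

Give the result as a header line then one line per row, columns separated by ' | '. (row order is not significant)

== RESULT ==
stock.score | stock.code
90 | Y1

Derivation:
After WHERE (1 rows):
stock.code | stock.score | stock.owner
Y1 | 90 | bob
After SELECT (1 rows):
stock.score | stock.code
90 | Y1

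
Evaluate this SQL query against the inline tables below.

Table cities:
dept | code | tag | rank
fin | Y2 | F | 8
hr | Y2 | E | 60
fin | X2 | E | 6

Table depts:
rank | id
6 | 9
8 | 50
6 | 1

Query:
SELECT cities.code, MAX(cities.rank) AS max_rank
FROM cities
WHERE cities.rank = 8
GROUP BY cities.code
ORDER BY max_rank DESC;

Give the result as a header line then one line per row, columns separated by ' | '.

== RESULT ==
cities.code | max_rank
Y2 | 8

Derivation:
After WHERE (1 rows):
cities.dept | cities.code | cities.tag | cities.rank
fin | Y2 | F | 8
After GROUP BY (1 rows):
cities.code | max_rank
Y2 | 8
After ORDER BY (1 rows):
cities.code | max_rank
Y2 | 8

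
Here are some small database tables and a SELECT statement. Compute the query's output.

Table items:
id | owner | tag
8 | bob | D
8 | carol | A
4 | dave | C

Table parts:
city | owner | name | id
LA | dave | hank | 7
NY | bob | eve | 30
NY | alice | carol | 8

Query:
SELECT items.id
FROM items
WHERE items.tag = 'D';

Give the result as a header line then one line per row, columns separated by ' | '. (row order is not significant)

After WHERE (1 rows):
items.id | items.owner | items.tag
8 | bob | D
After SELECT (1 rows):
items.id
8

== RESULT ==
items.id
8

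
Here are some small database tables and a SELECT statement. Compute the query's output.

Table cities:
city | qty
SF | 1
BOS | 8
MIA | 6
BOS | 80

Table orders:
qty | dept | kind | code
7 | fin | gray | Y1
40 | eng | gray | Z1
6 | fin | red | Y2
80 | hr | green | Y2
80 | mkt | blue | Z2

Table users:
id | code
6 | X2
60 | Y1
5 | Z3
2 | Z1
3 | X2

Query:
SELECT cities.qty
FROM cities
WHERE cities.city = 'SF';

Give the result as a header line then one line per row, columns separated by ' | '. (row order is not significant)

After WHERE (1 rows):
cities.city | cities.qty
SF | 1
After SELECT (1 rows):
cities.qty
1

== RESULT ==
cities.qty
1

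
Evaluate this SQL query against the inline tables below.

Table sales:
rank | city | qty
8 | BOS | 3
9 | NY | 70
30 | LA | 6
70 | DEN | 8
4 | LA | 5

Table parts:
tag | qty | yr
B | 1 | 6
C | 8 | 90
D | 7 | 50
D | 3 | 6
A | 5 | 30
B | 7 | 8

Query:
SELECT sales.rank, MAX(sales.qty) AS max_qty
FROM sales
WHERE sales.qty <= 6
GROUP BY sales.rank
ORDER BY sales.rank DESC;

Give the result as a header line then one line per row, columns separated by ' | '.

After WHERE (3 rows):
sales.rank | sales.city | sales.qty
8 | BOS | 3
30 | LA | 6
4 | LA | 5
After GROUP BY (3 rows):
sales.rank | max_qty
8 | 3
30 | 6
4 | 5
After ORDER BY (3 rows):
sales.rank | max_qty
30 | 6
8 | 3
4 | 5

== RESULT ==
sales.rank | max_qty
30 | 6
8 | 3
4 | 5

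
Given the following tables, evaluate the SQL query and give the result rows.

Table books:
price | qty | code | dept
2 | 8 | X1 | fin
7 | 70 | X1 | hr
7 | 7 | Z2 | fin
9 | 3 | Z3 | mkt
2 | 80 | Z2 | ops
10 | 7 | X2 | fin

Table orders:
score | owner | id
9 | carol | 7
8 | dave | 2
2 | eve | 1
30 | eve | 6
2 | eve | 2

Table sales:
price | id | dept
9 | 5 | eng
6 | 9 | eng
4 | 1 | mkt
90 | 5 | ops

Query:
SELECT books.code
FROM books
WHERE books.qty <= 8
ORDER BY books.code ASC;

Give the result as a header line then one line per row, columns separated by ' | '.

== RESULT ==
books.code
X1
X2
Z2
Z3

Derivation:
After WHERE (4 rows):
books.price | books.qty | books.code | books.dept
2 | 8 | X1 | fin
7 | 7 | Z2 | fin
9 | 3 | Z3 | mkt
10 | 7 | X2 | fin
After SELECT (4 rows):
books.code
X1
Z2
Z3
X2
After ORDER BY (4 rows):
books.code
X1
X2
Z2
Z3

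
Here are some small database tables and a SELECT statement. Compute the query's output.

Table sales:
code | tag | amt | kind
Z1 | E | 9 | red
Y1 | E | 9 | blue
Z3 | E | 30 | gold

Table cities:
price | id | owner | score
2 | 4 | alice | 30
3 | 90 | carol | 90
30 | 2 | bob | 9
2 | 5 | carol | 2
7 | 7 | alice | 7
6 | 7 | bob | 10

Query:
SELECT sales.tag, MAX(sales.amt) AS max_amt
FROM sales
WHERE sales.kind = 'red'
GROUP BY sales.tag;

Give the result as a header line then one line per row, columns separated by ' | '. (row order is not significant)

After WHERE (1 rows):
sales.code | sales.tag | sales.amt | sales.kind
Z1 | E | 9 | red
After GROUP BY (1 rows):
sales.tag | max_amt
E | 9

== RESULT ==
sales.tag | max_amt
E | 9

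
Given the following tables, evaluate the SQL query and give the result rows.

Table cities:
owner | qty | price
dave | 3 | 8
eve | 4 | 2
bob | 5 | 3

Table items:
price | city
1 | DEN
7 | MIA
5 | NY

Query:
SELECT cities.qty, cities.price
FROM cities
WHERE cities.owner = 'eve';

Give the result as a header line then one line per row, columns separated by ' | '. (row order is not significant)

After WHERE (1 rows):
cities.owner | cities.qty | cities.price
eve | 4 | 2
After SELECT (1 rows):
cities.qty | cities.price
4 | 2

== RESULT ==
cities.qty | cities.price
4 | 2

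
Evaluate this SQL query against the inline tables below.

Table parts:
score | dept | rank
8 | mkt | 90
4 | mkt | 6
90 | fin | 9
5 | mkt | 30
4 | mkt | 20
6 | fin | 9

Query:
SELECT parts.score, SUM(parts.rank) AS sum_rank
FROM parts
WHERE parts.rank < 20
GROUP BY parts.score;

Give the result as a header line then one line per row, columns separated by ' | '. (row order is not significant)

After WHERE (3 rows):
parts.score | parts.dept | parts.rank
4 | mkt | 6
90 | fin | 9
6 | fin | 9
After GROUP BY (3 rows):
parts.score | sum_rank
4 | 6
90 | 9
6 | 9

== RESULT ==
parts.score | sum_rank
4 | 6
90 | 9
6 | 9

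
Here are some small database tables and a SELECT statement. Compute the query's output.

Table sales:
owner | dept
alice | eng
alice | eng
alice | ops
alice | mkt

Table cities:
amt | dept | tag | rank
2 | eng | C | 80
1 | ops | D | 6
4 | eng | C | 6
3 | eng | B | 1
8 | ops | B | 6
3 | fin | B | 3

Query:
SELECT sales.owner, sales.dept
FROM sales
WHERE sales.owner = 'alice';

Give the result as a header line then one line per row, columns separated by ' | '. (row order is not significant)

== RESULT ==
sales.owner | sales.dept
alice | eng
alice | eng
alice | ops
alice | mkt

Derivation:
After WHERE (4 rows):
sales.owner | sales.dept
alice | eng
alice | eng
alice | ops
alice | mkt
After SELECT (4 rows):
sales.owner | sales.dept
alice | eng
alice | eng
alice | ops
alice | mkt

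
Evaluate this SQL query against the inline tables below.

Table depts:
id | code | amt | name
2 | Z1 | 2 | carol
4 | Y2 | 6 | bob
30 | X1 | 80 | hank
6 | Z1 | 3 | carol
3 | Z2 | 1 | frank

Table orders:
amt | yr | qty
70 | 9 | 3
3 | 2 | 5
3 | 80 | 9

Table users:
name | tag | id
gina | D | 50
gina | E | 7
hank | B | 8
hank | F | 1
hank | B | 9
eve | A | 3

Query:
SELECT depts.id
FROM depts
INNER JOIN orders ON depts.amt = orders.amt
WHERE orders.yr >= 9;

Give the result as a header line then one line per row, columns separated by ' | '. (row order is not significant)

== RESULT ==
depts.id
6

Derivation:
After JOIN orders (2 rows):
depts.id | depts.code | depts.amt | depts.name | orders.amt | orders.yr | orders.qty
6 | Z1 | 3 | carol | 3 | 2 | 5
6 | Z1 | 3 | carol | 3 | 80 | 9
After WHERE (1 rows):
depts.id | depts.code | depts.amt | depts.name | orders.amt | orders.yr | orders.qty
6 | Z1 | 3 | carol | 3 | 80 | 9
After SELECT (1 rows):
depts.id
6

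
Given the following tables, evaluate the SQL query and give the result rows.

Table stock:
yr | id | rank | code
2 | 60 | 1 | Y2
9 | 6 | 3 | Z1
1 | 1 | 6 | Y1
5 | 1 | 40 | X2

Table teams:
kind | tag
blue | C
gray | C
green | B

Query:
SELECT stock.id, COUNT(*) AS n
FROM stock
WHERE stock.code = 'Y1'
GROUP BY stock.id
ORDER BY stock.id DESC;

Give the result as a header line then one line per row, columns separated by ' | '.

After WHERE (1 rows):
stock.yr | stock.id | stock.rank | stock.code
1 | 1 | 6 | Y1
After GROUP BY (1 rows):
stock.id | n
1 | 1
After ORDER BY (1 rows):
stock.id | n
1 | 1

== RESULT ==
stock.id | n
1 | 1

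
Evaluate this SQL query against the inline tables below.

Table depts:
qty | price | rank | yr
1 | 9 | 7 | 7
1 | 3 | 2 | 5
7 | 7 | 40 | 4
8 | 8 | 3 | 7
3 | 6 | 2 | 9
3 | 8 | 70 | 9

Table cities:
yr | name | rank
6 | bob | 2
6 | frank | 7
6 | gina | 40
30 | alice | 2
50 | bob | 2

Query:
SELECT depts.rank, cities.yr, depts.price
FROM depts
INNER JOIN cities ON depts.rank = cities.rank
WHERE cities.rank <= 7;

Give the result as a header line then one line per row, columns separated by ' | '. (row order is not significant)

After JOIN cities (8 rows):
depts.qty | depts.price | depts.rank | depts.yr | cities.yr | cities.name | cities.rank
1 | 9 | 7 | 7 | 6 | frank | 7
1 | 3 | 2 | 5 | 6 | bob | 2
1 | 3 | 2 | 5 | 30 | alice | 2
1 | 3 | 2 | 5 | 50 | bob | 2
7 | 7 | 40 | 4 | 6 | gina | 40
3 | 6 | 2 | 9 | 6 | bob | 2
3 | 6 | 2 | 9 | 30 | alice | 2
3 | 6 | 2 | 9 | 50 | bob | 2
After WHERE (7 rows):
depts.qty | depts.price | depts.rank | depts.yr | cities.yr | cities.name | cities.rank
1 | 9 | 7 | 7 | 6 | frank | 7
1 | 3 | 2 | 5 | 6 | bob | 2
1 | 3 | 2 | 5 | 30 | alice | 2
1 | 3 | 2 | 5 | 50 | bob | 2
3 | 6 | 2 | 9 | 6 | bob | 2
3 | 6 | 2 | 9 | 30 | alice | 2
3 | 6 | 2 | 9 | 50 | bob | 2
After SELECT (7 rows):
depts.rank | cities.yr | depts.price
7 | 6 | 9
2 | 6 | 3
2 | 30 | 3
2 | 50 | 3
2 | 6 | 6
2 | 30 | 6
2 | 50 | 6

== RESULT ==
depts.rank | cities.yr | depts.price
7 | 6 | 9
2 | 6 | 3
2 | 30 | 3
2 | 50 | 3
2 | 6 | 6
2 | 30 | 6
2 | 50 | 6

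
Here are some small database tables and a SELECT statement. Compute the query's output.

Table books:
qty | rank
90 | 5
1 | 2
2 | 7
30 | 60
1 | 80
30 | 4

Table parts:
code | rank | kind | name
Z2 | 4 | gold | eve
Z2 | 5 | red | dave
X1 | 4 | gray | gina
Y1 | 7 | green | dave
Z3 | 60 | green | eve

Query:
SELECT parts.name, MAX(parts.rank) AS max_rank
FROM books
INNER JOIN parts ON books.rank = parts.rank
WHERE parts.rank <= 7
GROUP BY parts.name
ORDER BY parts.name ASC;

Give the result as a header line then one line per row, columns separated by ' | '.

== RESULT ==
parts.name | max_rank
dave | 7
eve | 4
gina | 4

Derivation:
After JOIN parts (5 rows):
books.qty | books.rank | parts.code | parts.rank | parts.kind | parts.name
90 | 5 | Z2 | 5 | red | dave
2 | 7 | Y1 | 7 | green | dave
30 | 60 | Z3 | 60 | green | eve
30 | 4 | Z2 | 4 | gold | eve
30 | 4 | X1 | 4 | gray | gina
After WHERE (4 rows):
books.qty | books.rank | parts.code | parts.rank | parts.kind | parts.name
90 | 5 | Z2 | 5 | red | dave
2 | 7 | Y1 | 7 | green | dave
30 | 4 | Z2 | 4 | gold | eve
30 | 4 | X1 | 4 | gray | gina
After GROUP BY (3 rows):
parts.name | max_rank
dave | 7
eve | 4
gina | 4
After ORDER BY (3 rows):
parts.name | max_rank
dave | 7
eve | 4
gina | 4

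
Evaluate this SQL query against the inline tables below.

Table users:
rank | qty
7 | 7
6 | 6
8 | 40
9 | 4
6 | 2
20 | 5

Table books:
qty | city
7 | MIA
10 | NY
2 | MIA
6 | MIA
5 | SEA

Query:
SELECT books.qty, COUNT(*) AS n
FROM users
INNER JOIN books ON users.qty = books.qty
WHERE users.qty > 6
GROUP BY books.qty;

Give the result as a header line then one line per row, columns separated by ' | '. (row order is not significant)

After JOIN books (4 rows):
users.rank | users.qty | books.qty | books.city
7 | 7 | 7 | MIA
6 | 6 | 6 | MIA
6 | 2 | 2 | MIA
20 | 5 | 5 | SEA
After WHERE (1 rows):
users.rank | users.qty | books.qty | books.city
7 | 7 | 7 | MIA
After GROUP BY (1 rows):
books.qty | n
7 | 1

== RESULT ==
books.qty | n
7 | 1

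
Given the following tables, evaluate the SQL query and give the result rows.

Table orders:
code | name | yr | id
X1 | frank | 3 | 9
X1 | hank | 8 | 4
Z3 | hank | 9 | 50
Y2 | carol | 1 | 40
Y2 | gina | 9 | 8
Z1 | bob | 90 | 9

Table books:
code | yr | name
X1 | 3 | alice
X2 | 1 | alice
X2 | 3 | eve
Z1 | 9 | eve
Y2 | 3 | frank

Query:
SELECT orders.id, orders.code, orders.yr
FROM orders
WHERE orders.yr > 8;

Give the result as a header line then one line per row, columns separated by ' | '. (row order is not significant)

After WHERE (3 rows):
orders.code | orders.name | orders.yr | orders.id
Z3 | hank | 9 | 50
Y2 | gina | 9 | 8
Z1 | bob | 90 | 9
After SELECT (3 rows):
orders.id | orders.code | orders.yr
50 | Z3 | 9
8 | Y2 | 9
9 | Z1 | 90

== RESULT ==
orders.id | orders.code | orders.yr
50 | Z3 | 9
8 | Y2 | 9
9 | Z1 | 90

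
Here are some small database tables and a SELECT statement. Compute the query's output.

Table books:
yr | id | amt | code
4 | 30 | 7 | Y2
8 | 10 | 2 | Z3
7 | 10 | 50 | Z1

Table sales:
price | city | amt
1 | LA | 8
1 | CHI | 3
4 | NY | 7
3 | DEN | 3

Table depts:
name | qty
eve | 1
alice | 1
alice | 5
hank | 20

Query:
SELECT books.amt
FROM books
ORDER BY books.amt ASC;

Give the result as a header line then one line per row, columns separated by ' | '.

After SELECT (3 rows):
books.amt
7
2
50
After ORDER BY (3 rows):
books.amt
2
7
50

== RESULT ==
books.amt
2
7
50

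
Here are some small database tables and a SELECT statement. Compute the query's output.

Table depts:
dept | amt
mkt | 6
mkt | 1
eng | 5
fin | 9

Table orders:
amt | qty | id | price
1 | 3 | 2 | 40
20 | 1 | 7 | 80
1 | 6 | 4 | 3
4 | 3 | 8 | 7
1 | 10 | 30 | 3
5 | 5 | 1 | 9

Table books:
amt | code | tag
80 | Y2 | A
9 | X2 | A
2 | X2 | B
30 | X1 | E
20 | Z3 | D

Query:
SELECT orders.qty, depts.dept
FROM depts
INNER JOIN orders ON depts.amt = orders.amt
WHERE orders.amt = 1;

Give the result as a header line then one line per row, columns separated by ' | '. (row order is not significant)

After JOIN orders (4 rows):
depts.dept | depts.amt | orders.amt | orders.qty | orders.id | orders.price
mkt | 1 | 1 | 3 | 2 | 40
mkt | 1 | 1 | 6 | 4 | 3
mkt | 1 | 1 | 10 | 30 | 3
eng | 5 | 5 | 5 | 1 | 9
After WHERE (3 rows):
depts.dept | depts.amt | orders.amt | orders.qty | orders.id | orders.price
mkt | 1 | 1 | 3 | 2 | 40
mkt | 1 | 1 | 6 | 4 | 3
mkt | 1 | 1 | 10 | 30 | 3
After SELECT (3 rows):
orders.qty | depts.dept
3 | mkt
6 | mkt
10 | mkt

== RESULT ==
orders.qty | depts.dept
3 | mkt
6 | mkt
10 | mkt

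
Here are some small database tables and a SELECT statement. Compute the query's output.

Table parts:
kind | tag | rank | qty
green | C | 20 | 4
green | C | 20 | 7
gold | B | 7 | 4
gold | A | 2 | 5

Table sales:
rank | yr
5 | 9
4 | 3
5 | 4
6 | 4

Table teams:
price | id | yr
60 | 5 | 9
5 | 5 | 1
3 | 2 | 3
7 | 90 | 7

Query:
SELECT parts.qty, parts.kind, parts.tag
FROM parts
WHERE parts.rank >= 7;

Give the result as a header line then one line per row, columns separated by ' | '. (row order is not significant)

== RESULT ==
parts.qty | parts.kind | parts.tag
4 | green | C
7 | green | C
4 | gold | B

Derivation:
After WHERE (3 rows):
parts.kind | parts.tag | parts.rank | parts.qty
green | C | 20 | 4
green | C | 20 | 7
gold | B | 7 | 4
After SELECT (3 rows):
parts.qty | parts.kind | parts.tag
4 | green | C
7 | green | C
4 | gold | B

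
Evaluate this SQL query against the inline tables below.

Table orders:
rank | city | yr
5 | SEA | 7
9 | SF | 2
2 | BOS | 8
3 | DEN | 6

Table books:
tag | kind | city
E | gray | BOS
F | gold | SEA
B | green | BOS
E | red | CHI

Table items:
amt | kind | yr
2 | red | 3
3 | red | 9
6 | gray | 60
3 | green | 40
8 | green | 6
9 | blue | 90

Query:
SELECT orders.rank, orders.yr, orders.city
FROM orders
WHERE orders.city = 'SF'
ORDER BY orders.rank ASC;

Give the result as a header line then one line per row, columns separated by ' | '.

== RESULT ==
orders.rank | orders.yr | orders.city
9 | 2 | SF

Derivation:
After WHERE (1 rows):
orders.rank | orders.city | orders.yr
9 | SF | 2
After SELECT (1 rows):
orders.rank | orders.yr | orders.city
9 | 2 | SF
After ORDER BY (1 rows):
orders.rank | orders.yr | orders.city
9 | 2 | SF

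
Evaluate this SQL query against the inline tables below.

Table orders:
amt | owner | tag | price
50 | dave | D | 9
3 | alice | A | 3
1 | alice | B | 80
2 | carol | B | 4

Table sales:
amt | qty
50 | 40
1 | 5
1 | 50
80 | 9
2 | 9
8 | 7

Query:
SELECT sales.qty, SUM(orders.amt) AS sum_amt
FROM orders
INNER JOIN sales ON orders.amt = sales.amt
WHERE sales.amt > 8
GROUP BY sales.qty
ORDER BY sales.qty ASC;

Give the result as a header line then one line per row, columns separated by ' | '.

After JOIN sales (4 rows):
orders.amt | orders.owner | orders.tag | orders.price | sales.amt | sales.qty
50 | dave | D | 9 | 50 | 40
1 | alice | B | 80 | 1 | 5
1 | alice | B | 80 | 1 | 50
2 | carol | B | 4 | 2 | 9
After WHERE (1 rows):
orders.amt | orders.owner | orders.tag | orders.price | sales.amt | sales.qty
50 | dave | D | 9 | 50 | 40
After GROUP BY (1 rows):
sales.qty | sum_amt
40 | 50
After ORDER BY (1 rows):
sales.qty | sum_amt
40 | 50

== RESULT ==
sales.qty | sum_amt
40 | 50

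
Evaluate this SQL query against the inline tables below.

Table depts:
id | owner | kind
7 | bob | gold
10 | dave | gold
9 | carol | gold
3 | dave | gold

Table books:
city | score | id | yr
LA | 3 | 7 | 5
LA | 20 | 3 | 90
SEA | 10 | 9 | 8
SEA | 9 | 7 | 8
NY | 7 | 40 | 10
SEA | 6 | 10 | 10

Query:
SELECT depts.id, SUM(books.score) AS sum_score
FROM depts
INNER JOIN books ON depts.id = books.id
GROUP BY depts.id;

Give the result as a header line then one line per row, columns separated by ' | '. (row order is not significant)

After JOIN books (5 rows):
depts.id | depts.owner | depts.kind | books.city | books.score | books.id | books.yr
7 | bob | gold | LA | 3 | 7 | 5
7 | bob | gold | SEA | 9 | 7 | 8
10 | dave | gold | SEA | 6 | 10 | 10
9 | carol | gold | SEA | 10 | 9 | 8
3 | dave | gold | LA | 20 | 3 | 90
After GROUP BY (4 rows):
depts.id | sum_score
7 | 12
10 | 6
9 | 10
3 | 20

== RESULT ==
depts.id | sum_score
7 | 12
10 | 6
9 | 10
3 | 20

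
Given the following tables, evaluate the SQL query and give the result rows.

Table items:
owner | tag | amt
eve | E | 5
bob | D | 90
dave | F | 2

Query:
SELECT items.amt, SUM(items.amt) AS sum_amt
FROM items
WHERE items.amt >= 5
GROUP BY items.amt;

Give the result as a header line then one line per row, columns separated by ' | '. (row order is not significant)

After WHERE (2 rows):
items.owner | items.tag | items.amt
eve | E | 5
bob | D | 90
After GROUP BY (2 rows):
items.amt | sum_amt
5 | 5
90 | 90

== RESULT ==
items.amt | sum_amt
5 | 5
90 | 90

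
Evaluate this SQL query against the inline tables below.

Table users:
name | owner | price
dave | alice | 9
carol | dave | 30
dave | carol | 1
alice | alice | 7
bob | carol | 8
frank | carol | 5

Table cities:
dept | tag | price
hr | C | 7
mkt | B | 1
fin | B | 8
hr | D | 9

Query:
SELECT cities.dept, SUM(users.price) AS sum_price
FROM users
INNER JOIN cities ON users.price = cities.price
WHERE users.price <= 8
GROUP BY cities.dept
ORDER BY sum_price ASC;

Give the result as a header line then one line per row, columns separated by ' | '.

== RESULT ==
cities.dept | sum_price
mkt | 1
hr | 7
fin | 8

Derivation:
After JOIN cities (4 rows):
users.name | users.owner | users.price | cities.dept | cities.tag | cities.price
dave | alice | 9 | hr | D | 9
dave | carol | 1 | mkt | B | 1
alice | alice | 7 | hr | C | 7
bob | carol | 8 | fin | B | 8
After WHERE (3 rows):
users.name | users.owner | users.price | cities.dept | cities.tag | cities.price
dave | carol | 1 | mkt | B | 1
alice | alice | 7 | hr | C | 7
bob | carol | 8 | fin | B | 8
After GROUP BY (3 rows):
cities.dept | sum_price
mkt | 1
hr | 7
fin | 8
After ORDER BY (3 rows):
cities.dept | sum_price
mkt | 1
hr | 7
fin | 8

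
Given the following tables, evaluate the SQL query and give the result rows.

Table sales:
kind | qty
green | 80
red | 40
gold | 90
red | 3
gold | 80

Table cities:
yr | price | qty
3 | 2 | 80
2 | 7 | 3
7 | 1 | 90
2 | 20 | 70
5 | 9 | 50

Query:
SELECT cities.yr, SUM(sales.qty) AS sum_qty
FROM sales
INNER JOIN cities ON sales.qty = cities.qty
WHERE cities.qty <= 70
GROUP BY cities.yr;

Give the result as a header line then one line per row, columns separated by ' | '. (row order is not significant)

After JOIN cities (4 rows):
sales.kind | sales.qty | cities.yr | cities.price | cities.qty
green | 80 | 3 | 2 | 80
gold | 90 | 7 | 1 | 90
red | 3 | 2 | 7 | 3
gold | 80 | 3 | 2 | 80
After WHERE (1 rows):
sales.kind | sales.qty | cities.yr | cities.price | cities.qty
red | 3 | 2 | 7 | 3
After GROUP BY (1 rows):
cities.yr | sum_qty
2 | 3

== RESULT ==
cities.yr | sum_qty
2 | 3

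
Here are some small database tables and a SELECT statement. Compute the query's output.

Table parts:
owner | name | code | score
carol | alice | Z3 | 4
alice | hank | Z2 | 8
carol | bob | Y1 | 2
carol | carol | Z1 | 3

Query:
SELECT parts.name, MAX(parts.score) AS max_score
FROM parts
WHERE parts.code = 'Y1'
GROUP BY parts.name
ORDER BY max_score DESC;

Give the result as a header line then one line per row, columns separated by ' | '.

== RESULT ==
parts.name | max_score
bob | 2

Derivation:
After WHERE (1 rows):
parts.owner | parts.name | parts.code | parts.score
carol | bob | Y1 | 2
After GROUP BY (1 rows):
parts.name | max_score
bob | 2
After ORDER BY (1 rows):
parts.name | max_score
bob | 2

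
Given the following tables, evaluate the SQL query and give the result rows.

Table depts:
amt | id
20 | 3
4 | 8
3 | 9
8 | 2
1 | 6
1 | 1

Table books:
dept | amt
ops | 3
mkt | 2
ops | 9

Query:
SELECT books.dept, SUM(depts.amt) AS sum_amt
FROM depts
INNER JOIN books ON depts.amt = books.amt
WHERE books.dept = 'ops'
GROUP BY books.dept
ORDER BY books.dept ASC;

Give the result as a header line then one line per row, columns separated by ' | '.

After JOIN books (1 rows):
depts.amt | depts.id | books.dept | books.amt
3 | 9 | ops | 3
After WHERE (1 rows):
depts.amt | depts.id | books.dept | books.amt
3 | 9 | ops | 3
After GROUP BY (1 rows):
books.dept | sum_amt
ops | 3
After ORDER BY (1 rows):
books.dept | sum_amt
ops | 3

== RESULT ==
books.dept | sum_amt
ops | 3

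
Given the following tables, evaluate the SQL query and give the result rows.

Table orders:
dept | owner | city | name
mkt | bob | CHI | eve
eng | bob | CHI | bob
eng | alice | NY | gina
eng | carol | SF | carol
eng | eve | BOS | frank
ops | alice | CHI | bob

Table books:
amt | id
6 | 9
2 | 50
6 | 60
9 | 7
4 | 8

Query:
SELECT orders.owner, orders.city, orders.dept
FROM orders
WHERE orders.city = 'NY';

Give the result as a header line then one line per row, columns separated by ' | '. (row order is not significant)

After WHERE (1 rows):
orders.dept | orders.owner | orders.city | orders.name
eng | alice | NY | gina
After SELECT (1 rows):
orders.owner | orders.city | orders.dept
alice | NY | eng

== RESULT ==
orders.owner | orders.city | orders.dept
alice | NY | eng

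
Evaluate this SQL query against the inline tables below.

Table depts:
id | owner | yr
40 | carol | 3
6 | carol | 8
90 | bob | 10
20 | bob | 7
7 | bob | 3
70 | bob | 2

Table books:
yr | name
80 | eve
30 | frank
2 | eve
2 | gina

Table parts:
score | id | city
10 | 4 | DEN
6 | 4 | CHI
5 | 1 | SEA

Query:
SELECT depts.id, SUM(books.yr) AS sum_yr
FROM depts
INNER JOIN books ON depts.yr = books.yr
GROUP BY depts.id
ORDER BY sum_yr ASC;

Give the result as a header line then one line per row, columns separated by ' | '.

== RESULT ==
depts.id | sum_yr
70 | 4

Derivation:
After JOIN books (2 rows):
depts.id | depts.owner | depts.yr | books.yr | books.name
70 | bob | 2 | 2 | eve
70 | bob | 2 | 2 | gina
After GROUP BY (1 rows):
depts.id | sum_yr
70 | 4
After ORDER BY (1 rows):
depts.id | sum_yr
70 | 4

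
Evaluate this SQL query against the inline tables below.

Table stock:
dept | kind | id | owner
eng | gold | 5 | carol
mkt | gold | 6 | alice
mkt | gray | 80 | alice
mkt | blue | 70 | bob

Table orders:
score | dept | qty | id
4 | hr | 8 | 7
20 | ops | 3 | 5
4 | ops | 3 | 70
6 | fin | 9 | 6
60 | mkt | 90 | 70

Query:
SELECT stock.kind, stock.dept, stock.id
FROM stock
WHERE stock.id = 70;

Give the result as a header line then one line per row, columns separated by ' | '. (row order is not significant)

== RESULT ==
stock.kind | stock.dept | stock.id
blue | mkt | 70

Derivation:
After WHERE (1 rows):
stock.dept | stock.kind | stock.id | stock.owner
mkt | blue | 70 | bob
After SELECT (1 rows):
stock.kind | stock.dept | stock.id
blue | mkt | 70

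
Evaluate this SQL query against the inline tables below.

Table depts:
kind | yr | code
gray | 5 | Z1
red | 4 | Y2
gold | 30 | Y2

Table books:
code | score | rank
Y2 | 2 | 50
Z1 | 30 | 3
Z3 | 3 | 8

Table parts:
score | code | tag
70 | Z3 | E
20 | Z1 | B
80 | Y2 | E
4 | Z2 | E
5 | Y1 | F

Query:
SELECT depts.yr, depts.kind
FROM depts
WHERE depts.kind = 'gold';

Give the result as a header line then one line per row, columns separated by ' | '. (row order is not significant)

== RESULT ==
depts.yr | depts.kind
30 | gold

Derivation:
After WHERE (1 rows):
depts.kind | depts.yr | depts.code
gold | 30 | Y2
After SELECT (1 rows):
depts.yr | depts.kind
30 | gold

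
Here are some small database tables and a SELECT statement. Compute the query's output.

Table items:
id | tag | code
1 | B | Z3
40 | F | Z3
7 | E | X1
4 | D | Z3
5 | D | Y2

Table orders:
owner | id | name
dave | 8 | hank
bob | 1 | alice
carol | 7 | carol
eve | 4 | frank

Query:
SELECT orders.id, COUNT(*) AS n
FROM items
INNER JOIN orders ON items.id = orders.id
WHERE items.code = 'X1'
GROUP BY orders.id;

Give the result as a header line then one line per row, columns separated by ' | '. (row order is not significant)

After JOIN orders (3 rows):
items.id | items.tag | items.code | orders.owner | orders.id | orders.name
1 | B | Z3 | bob | 1 | alice
7 | E | X1 | carol | 7 | carol
4 | D | Z3 | eve | 4 | frank
After WHERE (1 rows):
items.id | items.tag | items.code | orders.owner | orders.id | orders.name
7 | E | X1 | carol | 7 | carol
After GROUP BY (1 rows):
orders.id | n
7 | 1

== RESULT ==
orders.id | n
7 | 1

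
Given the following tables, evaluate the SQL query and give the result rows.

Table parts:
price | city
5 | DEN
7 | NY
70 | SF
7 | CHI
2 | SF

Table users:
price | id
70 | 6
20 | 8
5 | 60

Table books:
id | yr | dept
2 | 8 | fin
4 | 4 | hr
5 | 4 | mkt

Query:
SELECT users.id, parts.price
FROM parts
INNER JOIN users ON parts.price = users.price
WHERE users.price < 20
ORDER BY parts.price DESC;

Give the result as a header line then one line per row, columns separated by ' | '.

== RESULT ==
users.id | parts.price
60 | 5

Derivation:
After JOIN users (2 rows):
parts.price | parts.city | users.price | users.id
5 | DEN | 5 | 60
70 | SF | 70 | 6
After WHERE (1 rows):
parts.price | parts.city | users.price | users.id
5 | DEN | 5 | 60
After SELECT (1 rows):
users.id | parts.price
60 | 5
After ORDER BY (1 rows):
users.id | parts.price
60 | 5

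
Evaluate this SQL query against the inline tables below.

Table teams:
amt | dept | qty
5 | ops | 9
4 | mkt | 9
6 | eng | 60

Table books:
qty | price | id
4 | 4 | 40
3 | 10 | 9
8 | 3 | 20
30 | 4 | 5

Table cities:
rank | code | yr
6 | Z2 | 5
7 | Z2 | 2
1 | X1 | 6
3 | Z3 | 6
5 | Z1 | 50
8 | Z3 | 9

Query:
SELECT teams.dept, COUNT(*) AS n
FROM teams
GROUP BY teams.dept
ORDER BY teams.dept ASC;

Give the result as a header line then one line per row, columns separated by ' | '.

After GROUP BY (3 rows):
teams.dept | n
ops | 1
mkt | 1
eng | 1
After ORDER BY (3 rows):
teams.dept | n
eng | 1
mkt | 1
ops | 1

== RESULT ==
teams.dept | n
eng | 1
mkt | 1
ops | 1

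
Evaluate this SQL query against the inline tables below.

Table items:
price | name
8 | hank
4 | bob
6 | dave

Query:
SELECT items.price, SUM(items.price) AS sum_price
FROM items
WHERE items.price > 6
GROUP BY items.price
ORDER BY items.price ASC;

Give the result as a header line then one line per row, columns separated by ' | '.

After WHERE (1 rows):
items.price | items.name
8 | hank
After GROUP BY (1 rows):
items.price | sum_price
8 | 8
After ORDER BY (1 rows):
items.price | sum_price
8 | 8

== RESULT ==
items.price | sum_price
8 | 8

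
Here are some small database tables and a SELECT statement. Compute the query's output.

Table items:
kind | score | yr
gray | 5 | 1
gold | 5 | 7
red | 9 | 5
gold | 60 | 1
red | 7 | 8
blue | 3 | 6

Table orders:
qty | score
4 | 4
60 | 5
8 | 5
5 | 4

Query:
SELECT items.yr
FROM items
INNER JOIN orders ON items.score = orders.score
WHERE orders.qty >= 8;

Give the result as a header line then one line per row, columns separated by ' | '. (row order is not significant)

== RESULT ==
items.yr
1
1
7
7

Derivation:
After JOIN orders (4 rows):
items.kind | items.score | items.yr | orders.qty | orders.score
gray | 5 | 1 | 60 | 5
gray | 5 | 1 | 8 | 5
gold | 5 | 7 | 60 | 5
gold | 5 | 7 | 8 | 5
After WHERE (4 rows):
items.kind | items.score | items.yr | orders.qty | orders.score
gray | 5 | 1 | 60 | 5
gray | 5 | 1 | 8 | 5
gold | 5 | 7 | 60 | 5
gold | 5 | 7 | 8 | 5
After SELECT (4 rows):
items.yr
1
1
7
7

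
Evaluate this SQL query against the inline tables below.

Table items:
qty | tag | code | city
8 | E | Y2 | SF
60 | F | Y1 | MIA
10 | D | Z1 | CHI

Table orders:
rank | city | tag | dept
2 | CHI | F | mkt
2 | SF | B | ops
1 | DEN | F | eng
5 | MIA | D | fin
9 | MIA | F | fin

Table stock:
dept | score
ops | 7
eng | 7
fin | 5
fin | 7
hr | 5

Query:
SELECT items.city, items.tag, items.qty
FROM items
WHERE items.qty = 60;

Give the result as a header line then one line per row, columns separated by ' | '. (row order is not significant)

== RESULT ==
items.city | items.tag | items.qty
MIA | F | 60

Derivation:
After WHERE (1 rows):
items.qty | items.tag | items.code | items.city
60 | F | Y1 | MIA
After SELECT (1 rows):
items.city | items.tag | items.qty
MIA | F | 60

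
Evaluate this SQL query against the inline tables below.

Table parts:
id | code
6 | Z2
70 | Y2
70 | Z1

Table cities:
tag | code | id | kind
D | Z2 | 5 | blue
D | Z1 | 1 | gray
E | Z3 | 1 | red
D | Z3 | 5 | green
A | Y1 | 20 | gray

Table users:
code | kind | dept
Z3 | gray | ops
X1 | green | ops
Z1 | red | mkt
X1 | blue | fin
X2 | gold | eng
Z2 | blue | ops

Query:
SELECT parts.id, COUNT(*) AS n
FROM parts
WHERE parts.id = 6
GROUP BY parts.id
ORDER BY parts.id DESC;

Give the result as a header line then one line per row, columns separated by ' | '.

== RESULT ==
parts.id | n
6 | 1

Derivation:
After WHERE (1 rows):
parts.id | parts.code
6 | Z2
After GROUP BY (1 rows):
parts.id | n
6 | 1
After ORDER BY (1 rows):
parts.id | n
6 | 1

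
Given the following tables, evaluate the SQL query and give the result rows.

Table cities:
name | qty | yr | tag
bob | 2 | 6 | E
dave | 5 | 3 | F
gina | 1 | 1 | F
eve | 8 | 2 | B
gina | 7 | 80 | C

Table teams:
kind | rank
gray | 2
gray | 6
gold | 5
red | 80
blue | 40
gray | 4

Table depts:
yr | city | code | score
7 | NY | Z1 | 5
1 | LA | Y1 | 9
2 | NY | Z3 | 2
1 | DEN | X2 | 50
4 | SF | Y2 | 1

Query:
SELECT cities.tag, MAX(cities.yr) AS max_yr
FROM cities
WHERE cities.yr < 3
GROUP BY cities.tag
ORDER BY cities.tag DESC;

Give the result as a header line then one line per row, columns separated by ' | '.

== RESULT ==
cities.tag | max_yr
F | 1
B | 2

Derivation:
After WHERE (2 rows):
cities.name | cities.qty | cities.yr | cities.tag
gina | 1 | 1 | F
eve | 8 | 2 | B
After GROUP BY (2 rows):
cities.tag | max_yr
F | 1
B | 2
After ORDER BY (2 rows):
cities.tag | max_yr
F | 1
B | 2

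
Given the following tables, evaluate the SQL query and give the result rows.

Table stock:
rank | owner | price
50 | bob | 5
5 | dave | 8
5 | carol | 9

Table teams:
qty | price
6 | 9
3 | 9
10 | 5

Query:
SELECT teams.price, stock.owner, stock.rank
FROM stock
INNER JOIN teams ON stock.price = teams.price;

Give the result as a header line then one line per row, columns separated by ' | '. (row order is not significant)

== RESULT ==
teams.price | stock.owner | stock.rank
5 | bob | 50
9 | carol | 5
9 | carol | 5

Derivation:
After JOIN teams (3 rows):
stock.rank | stock.owner | stock.price | teams.qty | teams.price
50 | bob | 5 | 10 | 5
5 | carol | 9 | 6 | 9
5 | carol | 9 | 3 | 9
After SELECT (3 rows):
teams.price | stock.owner | stock.rank
5 | bob | 50
9 | carol | 5
9 | carol | 5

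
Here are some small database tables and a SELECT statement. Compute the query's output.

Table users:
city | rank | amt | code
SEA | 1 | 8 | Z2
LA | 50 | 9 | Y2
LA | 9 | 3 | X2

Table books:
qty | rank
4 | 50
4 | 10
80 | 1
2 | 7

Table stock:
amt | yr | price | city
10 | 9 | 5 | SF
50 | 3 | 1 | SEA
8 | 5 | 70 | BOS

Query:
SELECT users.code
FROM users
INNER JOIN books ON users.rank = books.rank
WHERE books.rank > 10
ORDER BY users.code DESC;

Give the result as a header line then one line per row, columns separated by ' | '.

After JOIN books (2 rows):
users.city | users.rank | users.amt | users.code | books.qty | books.rank
SEA | 1 | 8 | Z2 | 80 | 1
LA | 50 | 9 | Y2 | 4 | 50
After WHERE (1 rows):
users.city | users.rank | users.amt | users.code | books.qty | books.rank
LA | 50 | 9 | Y2 | 4 | 50
After SELECT (1 rows):
users.code
Y2
After ORDER BY (1 rows):
users.code
Y2

== RESULT ==
users.code
Y2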